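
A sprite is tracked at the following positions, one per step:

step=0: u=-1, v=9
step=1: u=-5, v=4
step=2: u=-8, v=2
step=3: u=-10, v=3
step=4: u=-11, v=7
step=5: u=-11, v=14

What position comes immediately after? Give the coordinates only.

First differences are (-4, -5), (-3, -2), (-2, +1), (-1, +4), (+0, +7); their common second difference is (+1, +3) (constant acceleration).
step 6: u=-11, v=14 + (+1, +10) → u=-10, v=24

u=-10, v=24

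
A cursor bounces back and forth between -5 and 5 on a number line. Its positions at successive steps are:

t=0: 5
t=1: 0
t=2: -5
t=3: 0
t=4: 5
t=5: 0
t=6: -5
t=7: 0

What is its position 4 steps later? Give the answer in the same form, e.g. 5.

0

The value travels 5 per step and bounces off the walls at -5 and 5.
  step 8: 0 → 5
  step 9: 5 → 0
  step 10: 0 → -5
  step 11: -5 → 0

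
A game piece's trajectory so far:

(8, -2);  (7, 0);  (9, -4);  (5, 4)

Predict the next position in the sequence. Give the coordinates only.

Consecutive displacements (-1, +2), (+2, -4), (-4, +8) scale by a factor of -2 each step.
step 4: (5, 4) + (+8, -16) → (13, -12)

(13, -12)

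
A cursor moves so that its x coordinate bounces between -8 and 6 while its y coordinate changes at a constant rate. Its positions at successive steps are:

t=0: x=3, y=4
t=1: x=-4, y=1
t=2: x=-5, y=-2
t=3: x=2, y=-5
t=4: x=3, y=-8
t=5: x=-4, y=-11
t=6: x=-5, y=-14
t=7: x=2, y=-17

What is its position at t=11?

The x coordinate reflects between -8 and 6, moving 7 per step.
  step 8: 2 → 3
  step 9: 3 → -4
  step 10: -4 → -5
  step 11: -5 → 2
The y coordinate changes by -3 each step: at step 11 it is -29.

x=2, y=-29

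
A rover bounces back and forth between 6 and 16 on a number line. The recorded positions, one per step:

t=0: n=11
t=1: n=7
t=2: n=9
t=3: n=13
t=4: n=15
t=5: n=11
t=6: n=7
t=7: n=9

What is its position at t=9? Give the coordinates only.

The value reflects between 6 and 16, moving 4 per step.
  step 8: 9 → 13
  step 9: 13 → 15

n=15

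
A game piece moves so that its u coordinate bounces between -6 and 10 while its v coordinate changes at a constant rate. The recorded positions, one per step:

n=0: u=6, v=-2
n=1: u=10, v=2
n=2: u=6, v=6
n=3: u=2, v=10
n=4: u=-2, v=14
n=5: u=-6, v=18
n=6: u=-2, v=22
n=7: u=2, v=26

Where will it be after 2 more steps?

The u coordinate reflects between -6 and 10, moving 4 per step.
  step 8: 2 → 6
  step 9: 6 → 10
The v coordinate changes by +4 each step: at step 9 it is 34.

u=10, v=34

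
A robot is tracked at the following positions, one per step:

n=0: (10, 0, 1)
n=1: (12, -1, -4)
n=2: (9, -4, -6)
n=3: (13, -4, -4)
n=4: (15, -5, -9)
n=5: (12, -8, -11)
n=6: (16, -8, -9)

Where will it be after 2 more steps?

The moves between consecutive positions are (+2, -1, -5), (-3, -3, -2), (+4, +0, +2), (+2, -1, -5), (-3, -3, -2), (+4, +0, +2); they repeat the 3-cycle [(+2, -1, -5), (-3, -3, -2), (+4, +0, +2)].
step 7: apply (+2, -1, -5) → (18, -9, -14)
step 8: apply (-3, -3, -2) → (15, -12, -16)

(15, -12, -16)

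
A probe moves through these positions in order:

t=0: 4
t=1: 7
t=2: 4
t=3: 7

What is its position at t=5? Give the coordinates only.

7

The jumps are +3, -3, +3 — a geometric progression with ratio -1.
step 4: 7 − 3 → 4
step 5: 4 + 3 → 7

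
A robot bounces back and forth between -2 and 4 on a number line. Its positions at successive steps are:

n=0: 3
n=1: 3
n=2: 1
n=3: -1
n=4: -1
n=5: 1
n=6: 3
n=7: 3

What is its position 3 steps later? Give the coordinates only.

The value reflects between -2 and 4, moving 2 per step.
  step 8: 3 → 1
  step 9: 1 → -1
  step 10: -1 → -1

-1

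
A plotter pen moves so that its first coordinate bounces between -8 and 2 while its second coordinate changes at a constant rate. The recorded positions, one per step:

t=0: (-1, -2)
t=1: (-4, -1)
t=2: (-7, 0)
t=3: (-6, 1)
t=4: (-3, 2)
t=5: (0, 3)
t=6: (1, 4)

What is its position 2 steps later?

The first coordinate travels 3 per step and bounces off the walls at -8 and 2.
  step 7: 1 → -2
  step 8: -2 → -5
The second coordinate changes by +1 each step: at step 8 it is 6.

(-5, 6)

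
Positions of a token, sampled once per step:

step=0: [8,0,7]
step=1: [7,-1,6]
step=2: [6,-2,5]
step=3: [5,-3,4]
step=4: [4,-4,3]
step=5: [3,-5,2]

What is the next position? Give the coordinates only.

The position changes by [-1,-1,-1] every step.
step 6: [3,-5,2] + [-1,-1,-1] → [2,-6,1]

[2,-6,1]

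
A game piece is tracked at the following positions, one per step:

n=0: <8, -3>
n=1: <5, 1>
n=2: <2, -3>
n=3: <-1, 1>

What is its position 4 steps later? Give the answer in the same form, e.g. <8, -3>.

First: linear, -3 per step → -13 at step 7.
Second: cycles through -3, 1 every 2 steps. Step 7 lands at position 1 of the cycle → 1.

<-13, 1>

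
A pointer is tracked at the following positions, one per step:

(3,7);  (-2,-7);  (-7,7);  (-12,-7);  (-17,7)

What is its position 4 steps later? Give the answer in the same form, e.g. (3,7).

(-37,7)

First: linear, -5 per step → -37 at step 8.
Second: cycles through 7, -7 every 2 steps. Step 8 lands at position 0 of the cycle → 7.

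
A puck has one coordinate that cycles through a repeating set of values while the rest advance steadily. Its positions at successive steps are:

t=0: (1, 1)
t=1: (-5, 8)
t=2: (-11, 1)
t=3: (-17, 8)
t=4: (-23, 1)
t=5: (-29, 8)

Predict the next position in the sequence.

The first coordinate changes by -6 each step, so at step 6 it is 1 + 6·(-6) = -35.
The second coordinate repeats the cycle [1, 8] with period 2; step 6 mod 2 = 0, giving 1.

(-35, 1)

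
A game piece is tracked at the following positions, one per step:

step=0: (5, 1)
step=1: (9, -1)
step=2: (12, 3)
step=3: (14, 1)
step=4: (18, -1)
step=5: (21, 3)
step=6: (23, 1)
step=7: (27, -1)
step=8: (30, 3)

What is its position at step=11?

The moves between consecutive positions are (+4, -2), (+3, +4), (+2, -2), (+4, -2), (+3, +4), (+2, -2), (+4, -2), (+3, +4); they repeat the 3-cycle [(+4, -2), (+3, +4), (+2, -2)].
step 9: apply (+2, -2) → (32, 1)
step 10: apply (+4, -2) → (36, -1)
step 11: apply (+3, +4) → (39, 3)

(39, 3)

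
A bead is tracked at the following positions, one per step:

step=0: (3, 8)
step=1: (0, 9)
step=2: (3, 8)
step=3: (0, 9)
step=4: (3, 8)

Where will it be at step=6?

(3, 8)

Step-to-step displacements: (-3, +1), (+3, -1), (-3, +1), (+3, -1); each is -1× the previous.
step 5: (3, 8) + (-3, +1) → (0, 9)
step 6: (0, 9) + (+3, -1) → (3, 8)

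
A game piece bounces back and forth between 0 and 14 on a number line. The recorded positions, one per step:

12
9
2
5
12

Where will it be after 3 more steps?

The value travels 7 per step and bounces off the walls at 0 and 14.
  step 5: 12 → 9
  step 6: 9 → 2
  step 7: 2 → 5

5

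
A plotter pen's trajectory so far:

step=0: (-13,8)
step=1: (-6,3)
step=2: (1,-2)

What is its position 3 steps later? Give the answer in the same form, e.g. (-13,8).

(22,-17)

Constant displacement of (+7,-5) per step.
step 3: (1,-2) + (+7,-5) → (8,-7)
step 4: (8,-7) + (+7,-5) → (15,-12)
step 5: (15,-12) + (+7,-5) → (22,-17)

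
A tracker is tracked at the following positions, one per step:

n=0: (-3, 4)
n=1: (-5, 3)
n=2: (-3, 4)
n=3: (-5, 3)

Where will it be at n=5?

(-5, 3)

Step-to-step displacements: (-2, -1), (+2, +1), (-2, -1); each is -1× the previous.
step 4: (-5, 3) + (+2, +1) → (-3, 4)
step 5: (-3, 4) + (-2, -1) → (-5, 3)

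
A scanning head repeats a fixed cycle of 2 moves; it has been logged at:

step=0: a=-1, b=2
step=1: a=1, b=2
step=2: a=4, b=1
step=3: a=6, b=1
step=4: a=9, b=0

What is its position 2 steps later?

a=14, b=-1

Differencing gives (+2, +0), (+3, -1), (+2, +0), (+3, -1). This is the pattern (+2, +0), (+3, -1) repeated.
step 5: apply (+2, +0) → a=11, b=0
step 6: apply (+3, -1) → a=14, b=-1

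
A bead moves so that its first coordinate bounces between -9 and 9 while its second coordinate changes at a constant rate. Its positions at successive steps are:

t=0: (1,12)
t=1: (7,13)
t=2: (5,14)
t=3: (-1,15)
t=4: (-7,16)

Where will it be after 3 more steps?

The first coordinate travels 6 per step and bounces off the walls at -9 and 9.
  step 5: -7 → -5
  step 6: -5 → 1
  step 7: 1 → 7
The second coordinate changes by +1 each step: at step 7 it is 19.

(7,19)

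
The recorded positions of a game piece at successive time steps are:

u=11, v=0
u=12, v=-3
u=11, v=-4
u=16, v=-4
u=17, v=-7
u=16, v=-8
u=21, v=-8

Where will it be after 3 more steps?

Step-to-step displacements: (+1, -3), (-1, -1), (+5, +0), (+1, -3), (-1, -1), (+5, +0) — a repeating cycle of length 3.
step 7: apply (+1, -3) → u=22, v=-11
step 8: apply (-1, -1) → u=21, v=-12
step 9: apply (+5, +0) → u=26, v=-12

u=26, v=-12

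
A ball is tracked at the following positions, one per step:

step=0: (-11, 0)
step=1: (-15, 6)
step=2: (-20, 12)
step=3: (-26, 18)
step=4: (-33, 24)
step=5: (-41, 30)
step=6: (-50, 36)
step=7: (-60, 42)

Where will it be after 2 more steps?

(-83, 54)

First differences are (-4, +6), (-5, +6), (-6, +6), (-7, +6), (-8, +6), (-9, +6), (-10, +6); their common second difference is (-1, +0) (constant acceleration).
step 8: (-60, 42) + (-11, +6) → (-71, 48)
step 9: (-71, 48) + (-12, +6) → (-83, 54)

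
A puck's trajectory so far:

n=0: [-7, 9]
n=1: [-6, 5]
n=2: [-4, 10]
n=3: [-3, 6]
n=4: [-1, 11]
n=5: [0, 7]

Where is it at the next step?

[2, 12]

The moves between consecutive positions are [+1, -4], [+2, +5], [+1, -4], [+2, +5], [+1, -4]; they repeat the 2-cycle [[+1, -4], [+2, +5]].
step 6: apply [+2, +5] → [2, 12]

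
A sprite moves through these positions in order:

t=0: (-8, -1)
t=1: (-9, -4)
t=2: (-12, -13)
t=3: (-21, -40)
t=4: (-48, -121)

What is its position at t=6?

(-372, -1093)

Consecutive displacements (-1, -3), (-3, -9), (-9, -27), (-27, -81) scale by a factor of 3 each step.
step 5: (-48, -121) + (-81, -243) → (-129, -364)
step 6: (-129, -364) + (-243, -729) → (-372, -1093)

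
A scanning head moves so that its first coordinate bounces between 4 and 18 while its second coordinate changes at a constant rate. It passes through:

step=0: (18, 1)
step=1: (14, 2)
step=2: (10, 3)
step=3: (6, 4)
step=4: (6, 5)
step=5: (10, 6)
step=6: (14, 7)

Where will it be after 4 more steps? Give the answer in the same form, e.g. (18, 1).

(6, 11)

The first coordinate reflects between 4 and 18, moving 4 per step.
  step 7: 14 → 18
  step 8: 18 → 14
  step 9: 14 → 10
  step 10: 10 → 6
The second coordinate changes by +1 each step: at step 10 it is 11.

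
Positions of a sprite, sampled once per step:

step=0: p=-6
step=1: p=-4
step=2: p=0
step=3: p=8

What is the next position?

p=24

Consecutive displacements +2, +4, +8 scale by a factor of 2 each step.
step 4: 8 + 16 → p=24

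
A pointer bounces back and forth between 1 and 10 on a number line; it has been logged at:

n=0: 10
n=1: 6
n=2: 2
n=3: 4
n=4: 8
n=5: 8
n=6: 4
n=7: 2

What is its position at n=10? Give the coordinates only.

6

The value travels 4 per step and bounces off the walls at 1 and 10.
  step 8: 2 → 6
  step 9: 6 → 10
  step 10: 10 → 6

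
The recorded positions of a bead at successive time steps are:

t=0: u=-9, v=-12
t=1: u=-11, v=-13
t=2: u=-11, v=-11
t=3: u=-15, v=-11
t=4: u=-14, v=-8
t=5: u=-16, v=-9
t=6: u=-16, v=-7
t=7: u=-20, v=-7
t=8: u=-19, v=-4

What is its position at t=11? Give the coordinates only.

Differencing gives (-2, -1), (+0, +2), (-4, +0), (+1, +3), (-2, -1), (+0, +2), (-4, +0), (+1, +3). This is the pattern (-2, -1), (+0, +2), (-4, +0), (+1, +3) repeated.
step 9: apply (-2, -1) → u=-21, v=-5
step 10: apply (+0, +2) → u=-21, v=-3
step 11: apply (-4, +0) → u=-25, v=-3

u=-25, v=-3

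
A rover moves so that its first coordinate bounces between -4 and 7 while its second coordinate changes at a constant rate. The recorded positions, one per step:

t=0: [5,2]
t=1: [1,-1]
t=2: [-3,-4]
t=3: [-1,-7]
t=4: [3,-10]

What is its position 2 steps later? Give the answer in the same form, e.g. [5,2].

[3,-16]

The first coordinate reflects between -4 and 7, moving 4 per step.
  step 5: 3 → 7
  step 6: 7 → 3
The second coordinate changes by -3 each step: at step 6 it is -16.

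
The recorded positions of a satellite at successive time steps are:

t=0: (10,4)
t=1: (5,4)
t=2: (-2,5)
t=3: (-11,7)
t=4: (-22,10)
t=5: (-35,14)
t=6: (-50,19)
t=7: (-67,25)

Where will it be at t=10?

(-130,49)

First differences are (-5,+0), (-7,+1), (-9,+2), (-11,+3), (-13,+4), (-15,+5), (-17,+6); their common second difference is (-2,+1) (constant acceleration).
step 8: (-67,25) + (-19,+7) → (-86,32)
step 9: (-86,32) + (-21,+8) → (-107,40)
step 10: (-107,40) + (-23,+9) → (-130,49)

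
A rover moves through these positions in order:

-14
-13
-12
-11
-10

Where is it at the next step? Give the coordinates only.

-9

The position changes by +1 every step.
step 5: -10 + 1 → -9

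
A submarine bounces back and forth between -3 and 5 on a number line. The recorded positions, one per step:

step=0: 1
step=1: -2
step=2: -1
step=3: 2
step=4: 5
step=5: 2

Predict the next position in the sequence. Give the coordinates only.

-1

The value reflects between -3 and 5, moving 3 per step.
  step 6: 2 → -1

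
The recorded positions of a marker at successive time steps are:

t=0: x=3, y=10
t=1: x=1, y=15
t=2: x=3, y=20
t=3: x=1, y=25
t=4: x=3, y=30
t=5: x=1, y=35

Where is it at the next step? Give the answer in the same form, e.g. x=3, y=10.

x=3, y=40

The x coordinate repeats the cycle [3, 1] with period 2; step 6 mod 2 = 0, giving 3.
The y coordinate changes by +5 each step, so at step 6 it is 10 + 6·(5) = 40.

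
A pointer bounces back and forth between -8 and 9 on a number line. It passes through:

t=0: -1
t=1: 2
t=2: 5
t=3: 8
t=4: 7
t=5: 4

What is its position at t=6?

1

The value travels 3 per step and bounces off the walls at -8 and 9.
  step 6: 4 → 1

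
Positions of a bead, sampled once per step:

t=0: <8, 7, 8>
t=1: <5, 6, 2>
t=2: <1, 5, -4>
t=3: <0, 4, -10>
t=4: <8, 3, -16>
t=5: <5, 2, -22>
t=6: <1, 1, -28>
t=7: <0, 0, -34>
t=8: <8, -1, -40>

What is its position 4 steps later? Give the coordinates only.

First: cycles through 8, 5, 1, 0 every 4 steps. Step 12 lands at position 0 of the cycle → 8.
Second: linear, -1 per step → -5 at step 12.
Third: linear, -6 per step → -64 at step 12.

<8, -5, -64>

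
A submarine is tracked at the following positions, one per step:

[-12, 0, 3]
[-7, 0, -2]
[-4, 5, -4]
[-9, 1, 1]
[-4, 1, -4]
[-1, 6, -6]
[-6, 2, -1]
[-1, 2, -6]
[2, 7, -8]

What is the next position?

[-3, 3, -3]

Step-to-step displacements: [+5, +0, -5], [+3, +5, -2], [-5, -4, +5], [+5, +0, -5], [+3, +5, -2], [-5, -4, +5], [+5, +0, -5], [+3, +5, -2] — a repeating cycle of length 3.
step 9: apply [-5, -4, +5] → [-3, 3, -3]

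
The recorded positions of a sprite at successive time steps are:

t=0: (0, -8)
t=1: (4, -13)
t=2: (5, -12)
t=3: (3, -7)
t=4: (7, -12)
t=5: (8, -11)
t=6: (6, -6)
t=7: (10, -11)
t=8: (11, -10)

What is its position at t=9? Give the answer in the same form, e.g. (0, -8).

(9, -5)

Step-to-step displacements: (+4, -5), (+1, +1), (-2, +5), (+4, -5), (+1, +1), (-2, +5), (+4, -5), (+1, +1) — a repeating cycle of length 3.
step 9: apply (-2, +5) → (9, -5)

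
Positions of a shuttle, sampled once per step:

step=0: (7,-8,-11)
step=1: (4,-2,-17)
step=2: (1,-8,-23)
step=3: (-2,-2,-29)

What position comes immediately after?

(-5,-8,-35)

First: linear, -3 per step → -5 at step 4.
Second: cycles through -8, -2 every 2 steps. Step 4 lands at position 0 of the cycle → -8.
Third: linear, -6 per step → -35 at step 4.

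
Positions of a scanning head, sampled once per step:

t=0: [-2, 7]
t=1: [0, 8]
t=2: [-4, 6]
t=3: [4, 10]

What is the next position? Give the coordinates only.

[-12, 2]

The jumps are [+2, +1], [-4, -2], [+8, +4] — a geometric progression with ratio -2.
step 4: [4, 10] + [-16, -8] → [-12, 2]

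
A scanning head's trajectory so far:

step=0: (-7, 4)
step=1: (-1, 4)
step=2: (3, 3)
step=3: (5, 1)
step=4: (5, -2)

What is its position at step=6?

Taking differences between consecutive positions: (+6, +0), (+4, -1), (+2, -2), (+0, -3). These grow by (-2, -1) each step.
step 5: (5, -2) + (-2, -4) → (3, -6)
step 6: (3, -6) + (-4, -5) → (-1, -11)

(-1, -11)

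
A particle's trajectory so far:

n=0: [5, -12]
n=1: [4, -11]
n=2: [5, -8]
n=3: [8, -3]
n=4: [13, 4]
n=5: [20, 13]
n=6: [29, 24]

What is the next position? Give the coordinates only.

Successive displacements: [-1, +1], [+1, +3], [+3, +5], [+5, +7], [+7, +9], [+9, +11] — each changes by [+2, +2].
step 7: [29, 24] + [+11, +13] → [40, 37]

[40, 37]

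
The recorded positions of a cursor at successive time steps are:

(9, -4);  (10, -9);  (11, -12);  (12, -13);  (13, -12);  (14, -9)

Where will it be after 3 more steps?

Successive displacements: (+1, -5), (+1, -3), (+1, -1), (+1, +1), (+1, +3) — each changes by (+0, +2).
step 6: (14, -9) + (+1, +5) → (15, -4)
step 7: (15, -4) + (+1, +7) → (16, 3)
step 8: (16, 3) + (+1, +9) → (17, 12)

(17, 12)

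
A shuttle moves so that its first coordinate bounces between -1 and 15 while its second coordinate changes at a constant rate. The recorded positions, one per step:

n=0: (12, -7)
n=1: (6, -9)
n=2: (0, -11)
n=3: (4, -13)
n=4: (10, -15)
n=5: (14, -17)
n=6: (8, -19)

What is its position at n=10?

The first coordinate travels 6 per step and bounces off the walls at -1 and 15.
  step 7: 8 → 2
  step 8: 2 → 2
  step 9: 2 → 8
  step 10: 8 → 14
The second coordinate changes by -2 each step: at step 10 it is -27.

(14, -27)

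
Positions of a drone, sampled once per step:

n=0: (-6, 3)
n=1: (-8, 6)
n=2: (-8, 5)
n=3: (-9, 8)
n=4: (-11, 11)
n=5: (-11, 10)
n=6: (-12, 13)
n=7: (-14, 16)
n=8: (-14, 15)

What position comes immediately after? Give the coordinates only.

Step-to-step displacements: (-2, +3), (+0, -1), (-1, +3), (-2, +3), (+0, -1), (-1, +3), (-2, +3), (+0, -1) — a repeating cycle of length 3.
step 9: apply (-1, +3) → (-15, 18)

(-15, 18)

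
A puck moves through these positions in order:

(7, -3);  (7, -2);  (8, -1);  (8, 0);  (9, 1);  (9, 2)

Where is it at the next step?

Step-to-step displacements: (+0, +1), (+1, +1), (+0, +1), (+1, +1), (+0, +1) — a repeating cycle of length 2.
step 6: apply (+1, +1) → (10, 3)

(10, 3)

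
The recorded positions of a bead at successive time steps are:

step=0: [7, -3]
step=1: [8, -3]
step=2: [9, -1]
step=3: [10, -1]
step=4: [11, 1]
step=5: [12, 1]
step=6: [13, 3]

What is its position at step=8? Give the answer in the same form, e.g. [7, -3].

[15, 5]

Differencing gives [+1, +0], [+1, +2], [+1, +0], [+1, +2], [+1, +0], [+1, +2]. This is the pattern [+1, +0], [+1, +2] repeated.
step 7: apply [+1, +0] → [14, 3]
step 8: apply [+1, +2] → [15, 5]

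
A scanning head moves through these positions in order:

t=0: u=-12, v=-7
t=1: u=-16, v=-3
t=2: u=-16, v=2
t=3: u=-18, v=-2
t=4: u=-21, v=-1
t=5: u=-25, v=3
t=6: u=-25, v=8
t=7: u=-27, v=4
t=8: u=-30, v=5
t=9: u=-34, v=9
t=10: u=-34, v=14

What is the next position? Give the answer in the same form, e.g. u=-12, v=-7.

u=-36, v=10

Differencing gives (-4,+4), (+0,+5), (-2,-4), (-3,+1), (-4,+4), (+0,+5), (-2,-4), (-3,+1), (-4,+4), (+0,+5). This is the pattern (-4,+4), (+0,+5), (-2,-4), (-3,+1) repeated.
step 11: apply (-2,-4) → u=-36, v=10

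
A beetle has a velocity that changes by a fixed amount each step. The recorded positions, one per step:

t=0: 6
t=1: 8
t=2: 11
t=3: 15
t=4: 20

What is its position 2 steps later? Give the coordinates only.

First differences are +2, +3, +4, +5; their common second difference is +1 (constant acceleration).
step 5: 20 + 6 → 26
step 6: 26 + 7 → 33

33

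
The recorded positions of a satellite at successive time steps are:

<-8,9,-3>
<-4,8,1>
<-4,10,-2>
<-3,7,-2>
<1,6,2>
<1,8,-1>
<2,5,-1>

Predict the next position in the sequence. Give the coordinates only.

<6,4,3>

Differencing gives <+4,-1,+4>, <+0,+2,-3>, <+1,-3,+0>, <+4,-1,+4>, <+0,+2,-3>, <+1,-3,+0>. This is the pattern <+4,-1,+4>, <+0,+2,-3>, <+1,-3,+0> repeated.
step 7: apply <+4,-1,+4> → <6,4,3>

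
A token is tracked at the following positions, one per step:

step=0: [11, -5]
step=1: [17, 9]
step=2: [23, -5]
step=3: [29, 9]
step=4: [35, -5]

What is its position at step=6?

[47, -5]

The first coordinate changes by +6 each step, so at step 6 it is 11 + 6·(6) = 47.
The second coordinate repeats the cycle [-5, 9] with period 2; step 6 mod 2 = 0, giving -5.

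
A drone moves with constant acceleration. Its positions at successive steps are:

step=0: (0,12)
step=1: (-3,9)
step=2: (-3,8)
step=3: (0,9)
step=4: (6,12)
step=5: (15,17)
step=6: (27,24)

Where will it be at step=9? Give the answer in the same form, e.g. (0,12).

(81,57)

First differences are (-3,-3), (+0,-1), (+3,+1), (+6,+3), (+9,+5), (+12,+7); their common second difference is (+3,+2) (constant acceleration).
step 7: (27,24) + (+15,+9) → (42,33)
step 8: (42,33) + (+18,+11) → (60,44)
step 9: (60,44) + (+21,+13) → (81,57)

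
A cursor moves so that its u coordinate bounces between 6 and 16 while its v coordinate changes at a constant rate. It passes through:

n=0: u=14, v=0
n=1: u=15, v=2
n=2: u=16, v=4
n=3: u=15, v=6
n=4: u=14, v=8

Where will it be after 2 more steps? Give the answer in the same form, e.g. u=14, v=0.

The u coordinate reflects between 6 and 16, moving 1 per step.
  step 5: 14 → 13
  step 6: 13 → 12
The v coordinate changes by +2 each step: at step 6 it is 12.

u=12, v=12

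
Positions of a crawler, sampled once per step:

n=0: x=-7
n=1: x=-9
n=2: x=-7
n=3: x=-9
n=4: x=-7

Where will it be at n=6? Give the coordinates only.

x=-7

Consecutive displacements -2, +2, -2, +2 scale by a factor of -1 each step.
step 5: -7 − 2 → x=-9
step 6: -9 + 2 → x=-7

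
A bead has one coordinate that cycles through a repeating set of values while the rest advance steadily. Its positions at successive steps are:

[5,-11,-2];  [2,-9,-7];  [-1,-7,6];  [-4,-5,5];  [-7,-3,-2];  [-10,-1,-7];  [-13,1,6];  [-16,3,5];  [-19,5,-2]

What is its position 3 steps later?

First: linear, -3 per step → -28 at step 11.
Second: linear, +2 per step → 11 at step 11.
Third: cycles through -2, -7, 6, 5 every 4 steps. Step 11 lands at position 3 of the cycle → 5.

[-28,11,5]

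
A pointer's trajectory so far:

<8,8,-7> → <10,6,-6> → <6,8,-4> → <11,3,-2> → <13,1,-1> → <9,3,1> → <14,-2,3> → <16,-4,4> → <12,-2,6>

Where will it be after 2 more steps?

<19,-9,9>

Differencing gives <+2,-2,+1>, <-4,+2,+2>, <+5,-5,+2>, <+2,-2,+1>, <-4,+2,+2>, <+5,-5,+2>, <+2,-2,+1>, <-4,+2,+2>. This is the pattern <+2,-2,+1>, <-4,+2,+2>, <+5,-5,+2> repeated.
step 9: apply <+5,-5,+2> → <17,-7,8>
step 10: apply <+2,-2,+1> → <19,-9,9>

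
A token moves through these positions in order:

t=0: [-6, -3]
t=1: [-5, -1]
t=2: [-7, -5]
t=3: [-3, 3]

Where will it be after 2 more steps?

[5, 19]

The jumps are [+1, +2], [-2, -4], [+4, +8] — a geometric progression with ratio -2.
step 4: [-3, 3] + [-8, -16] → [-11, -13]
step 5: [-11, -13] + [+16, +32] → [5, 19]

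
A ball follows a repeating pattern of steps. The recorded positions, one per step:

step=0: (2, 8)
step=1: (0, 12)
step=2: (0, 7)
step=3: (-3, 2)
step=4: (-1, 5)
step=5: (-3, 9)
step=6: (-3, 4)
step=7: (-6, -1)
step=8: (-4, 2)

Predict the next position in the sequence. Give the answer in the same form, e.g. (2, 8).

Differencing gives (-2, +4), (+0, -5), (-3, -5), (+2, +3), (-2, +4), (+0, -5), (-3, -5), (+2, +3). This is the pattern (-2, +4), (+0, -5), (-3, -5), (+2, +3) repeated.
step 9: apply (-2, +4) → (-6, 6)

(-6, 6)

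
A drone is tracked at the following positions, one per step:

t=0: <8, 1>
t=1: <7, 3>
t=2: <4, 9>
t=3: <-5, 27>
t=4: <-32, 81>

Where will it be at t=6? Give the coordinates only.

<-356, 729>

Step-to-step displacements: <-1, +2>, <-3, +6>, <-9, +18>, <-27, +54>; each is 3× the previous.
step 5: <-32, 81> + <-81, +162> → <-113, 243>
step 6: <-113, 243> + <-243, +486> → <-356, 729>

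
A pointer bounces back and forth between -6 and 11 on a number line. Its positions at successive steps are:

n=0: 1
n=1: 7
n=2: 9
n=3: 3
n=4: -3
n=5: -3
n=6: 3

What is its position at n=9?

The value travels 6 per step and bounces off the walls at -6 and 11.
  step 7: 3 → 9
  step 8: 9 → 7
  step 9: 7 → 1

1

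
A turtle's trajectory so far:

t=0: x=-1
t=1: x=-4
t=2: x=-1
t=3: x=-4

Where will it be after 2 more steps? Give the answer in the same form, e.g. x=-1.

Step-to-step displacements: -3, +3, -3; each is -1× the previous.
step 4: -4 + 3 → x=-1
step 5: -1 − 3 → x=-4

x=-4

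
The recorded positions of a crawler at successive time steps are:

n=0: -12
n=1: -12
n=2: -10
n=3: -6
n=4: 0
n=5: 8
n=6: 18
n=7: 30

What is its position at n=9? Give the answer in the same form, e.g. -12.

60

First differences are +0, +2, +4, +6, +8, +10, +12; their common second difference is +2 (constant acceleration).
step 8: 30 + 14 → 44
step 9: 44 + 16 → 60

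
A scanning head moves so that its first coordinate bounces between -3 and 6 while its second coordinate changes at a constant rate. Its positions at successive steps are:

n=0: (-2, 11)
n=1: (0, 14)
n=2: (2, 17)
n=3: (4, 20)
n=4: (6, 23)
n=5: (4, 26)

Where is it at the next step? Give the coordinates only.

(2, 29)

The first coordinate travels 2 per step and bounces off the walls at -3 and 6.
  step 6: 4 → 2
The second coordinate changes by +3 each step: at step 6 it is 29.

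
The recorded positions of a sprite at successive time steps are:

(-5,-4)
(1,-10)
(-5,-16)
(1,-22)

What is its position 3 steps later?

(-5,-40)

First: cycles through -5, 1 every 2 steps. Step 6 lands at position 0 of the cycle → -5.
Second: linear, -6 per step → -40 at step 6.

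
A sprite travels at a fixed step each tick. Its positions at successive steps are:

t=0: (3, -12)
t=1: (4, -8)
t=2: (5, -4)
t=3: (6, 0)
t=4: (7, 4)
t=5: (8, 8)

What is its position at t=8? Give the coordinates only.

Constant displacement of (+1, +4) per step.
step 6: (8, 8) + (+1, +4) → (9, 12)
step 7: (9, 12) + (+1, +4) → (10, 16)
step 8: (10, 16) + (+1, +4) → (11, 20)

(11, 20)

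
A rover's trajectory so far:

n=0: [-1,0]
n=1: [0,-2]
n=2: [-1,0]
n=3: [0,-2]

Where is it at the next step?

The jumps are [+1,-2], [-1,+2], [+1,-2] — a geometric progression with ratio -1.
step 4: [0,-2] + [-1,+2] → [-1,0]

[-1,0]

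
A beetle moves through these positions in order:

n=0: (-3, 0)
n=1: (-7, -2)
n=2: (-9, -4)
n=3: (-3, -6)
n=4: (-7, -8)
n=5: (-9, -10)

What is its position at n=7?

First: cycles through -3, -7, -9 every 3 steps. Step 7 lands at position 1 of the cycle → -7.
Second: linear, -2 per step → -14 at step 7.

(-7, -14)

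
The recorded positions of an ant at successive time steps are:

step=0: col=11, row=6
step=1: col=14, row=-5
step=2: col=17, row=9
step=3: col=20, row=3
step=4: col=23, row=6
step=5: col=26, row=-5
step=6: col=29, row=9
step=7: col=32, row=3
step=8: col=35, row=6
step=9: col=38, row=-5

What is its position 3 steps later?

col=47, row=6

The col coordinate changes by +3 each step, so at step 12 it is 11 + 12·(3) = 47.
The row coordinate repeats the cycle [6, -5, 9, 3] with period 4; step 12 mod 4 = 0, giving 6.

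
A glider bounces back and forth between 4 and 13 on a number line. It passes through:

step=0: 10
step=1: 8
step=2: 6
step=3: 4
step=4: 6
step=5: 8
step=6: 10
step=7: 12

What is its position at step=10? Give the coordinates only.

8

The value travels 2 per step and bounces off the walls at 4 and 13.
  step 8: 12 → 12
  step 9: 12 → 10
  step 10: 10 → 8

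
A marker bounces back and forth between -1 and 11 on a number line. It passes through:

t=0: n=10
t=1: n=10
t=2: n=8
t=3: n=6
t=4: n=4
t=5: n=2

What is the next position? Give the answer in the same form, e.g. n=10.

The value travels 2 per step and bounces off the walls at -1 and 11.
  step 6: 2 → 0

n=0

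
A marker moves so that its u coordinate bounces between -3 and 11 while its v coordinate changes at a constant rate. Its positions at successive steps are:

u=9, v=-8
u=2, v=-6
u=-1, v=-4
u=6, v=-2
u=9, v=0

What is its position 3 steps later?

u=6, v=6

The u coordinate travels 7 per step and bounces off the walls at -3 and 11.
  step 5: 9 → 2
  step 6: 2 → -1
  step 7: -1 → 6
The v coordinate changes by +2 each step: at step 7 it is 6.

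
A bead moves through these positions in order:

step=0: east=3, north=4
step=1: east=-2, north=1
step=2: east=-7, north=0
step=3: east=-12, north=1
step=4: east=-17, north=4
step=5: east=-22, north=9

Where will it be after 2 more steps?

east=-32, north=25

First differences are (-5, -3), (-5, -1), (-5, +1), (-5, +3), (-5, +5); their common second difference is (+0, +2) (constant acceleration).
step 6: east=-22, north=9 + (-5, +7) → east=-27, north=16
step 7: east=-27, north=16 + (-5, +9) → east=-32, north=25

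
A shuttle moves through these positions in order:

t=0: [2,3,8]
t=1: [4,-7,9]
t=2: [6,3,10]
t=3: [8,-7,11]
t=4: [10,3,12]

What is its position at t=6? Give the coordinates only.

[14,3,14]

First: linear, +2 per step → 14 at step 6.
Second: cycles through 3, -7 every 2 steps. Step 6 lands at position 0 of the cycle → 3.
Third: linear, +1 per step → 14 at step 6.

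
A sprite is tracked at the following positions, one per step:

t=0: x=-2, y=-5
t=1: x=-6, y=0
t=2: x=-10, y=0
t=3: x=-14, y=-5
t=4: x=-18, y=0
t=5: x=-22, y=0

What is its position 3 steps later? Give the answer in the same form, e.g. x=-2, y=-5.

x=-34, y=0

X: linear, -4 per step → -34 at step 8.
Y: cycles through -5, 0, 0 every 3 steps. Step 8 lands at position 2 of the cycle → 0.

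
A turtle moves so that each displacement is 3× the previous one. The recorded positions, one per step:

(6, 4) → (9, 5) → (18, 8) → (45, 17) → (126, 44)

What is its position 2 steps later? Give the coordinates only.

(1098, 368)

The jumps are (+3, +1), (+9, +3), (+27, +9), (+81, +27) — a geometric progression with ratio 3.
step 5: (126, 44) + (+243, +81) → (369, 125)
step 6: (369, 125) + (+729, +243) → (1098, 368)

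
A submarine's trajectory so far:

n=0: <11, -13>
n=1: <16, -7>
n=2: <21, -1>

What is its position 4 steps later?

<41, 23>

Constant displacement of <+5, +6> per step.
step 3: <21, -1> + <+5, +6> → <26, 5>
step 4: <26, 5> + <+5, +6> → <31, 11>
step 5: <31, 11> + <+5, +6> → <36, 17>
step 6: <36, 17> + <+5, +6> → <41, 23>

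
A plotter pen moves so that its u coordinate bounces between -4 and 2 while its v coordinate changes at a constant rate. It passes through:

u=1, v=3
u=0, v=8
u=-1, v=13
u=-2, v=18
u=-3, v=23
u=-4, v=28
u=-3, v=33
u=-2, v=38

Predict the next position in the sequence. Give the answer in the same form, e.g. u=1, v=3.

The u coordinate travels 1 per step and bounces off the walls at -4 and 2.
  step 8: -2 → -1
The v coordinate changes by +5 each step: at step 8 it is 43.

u=-1, v=43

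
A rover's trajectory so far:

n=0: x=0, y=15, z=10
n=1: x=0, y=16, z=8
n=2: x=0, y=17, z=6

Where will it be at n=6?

x=0, y=21, z=-2

The position changes by (+0,+1,-2) every step.
step 3: x=0, y=17, z=6 + (+0,+1,-2) → x=0, y=18, z=4
step 4: x=0, y=18, z=4 + (+0,+1,-2) → x=0, y=19, z=2
step 5: x=0, y=19, z=2 + (+0,+1,-2) → x=0, y=20, z=0
step 6: x=0, y=20, z=0 + (+0,+1,-2) → x=0, y=21, z=-2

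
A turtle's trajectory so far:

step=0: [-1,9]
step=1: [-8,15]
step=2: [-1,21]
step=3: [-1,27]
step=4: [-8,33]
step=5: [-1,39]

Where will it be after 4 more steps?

[-1,63]

First: cycles through -1, -8, -1 every 3 steps. Step 9 lands at position 0 of the cycle → -1.
Second: linear, +6 per step → 63 at step 9.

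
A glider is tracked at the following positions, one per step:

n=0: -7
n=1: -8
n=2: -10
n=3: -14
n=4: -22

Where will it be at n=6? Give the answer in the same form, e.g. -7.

Consecutive displacements -1, -2, -4, -8 scale by a factor of 2 each step.
step 5: -22 − 16 → -38
step 6: -38 − 32 → -70

-70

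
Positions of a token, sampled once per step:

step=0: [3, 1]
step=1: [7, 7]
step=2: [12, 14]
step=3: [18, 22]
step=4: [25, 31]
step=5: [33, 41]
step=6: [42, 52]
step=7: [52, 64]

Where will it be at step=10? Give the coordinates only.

First differences are [+4, +6], [+5, +7], [+6, +8], [+7, +9], [+8, +10], [+9, +11], [+10, +12]; their common second difference is [+1, +1] (constant acceleration).
step 8: [52, 64] + [+11, +13] → [63, 77]
step 9: [63, 77] + [+12, +14] → [75, 91]
step 10: [75, 91] + [+13, +15] → [88, 106]

[88, 106]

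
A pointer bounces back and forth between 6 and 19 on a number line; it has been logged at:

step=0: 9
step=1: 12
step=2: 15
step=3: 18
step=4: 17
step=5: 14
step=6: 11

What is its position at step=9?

The value reflects between 6 and 19, moving 3 per step.
  step 7: 11 → 8
  step 8: 8 → 7
  step 9: 7 → 10

10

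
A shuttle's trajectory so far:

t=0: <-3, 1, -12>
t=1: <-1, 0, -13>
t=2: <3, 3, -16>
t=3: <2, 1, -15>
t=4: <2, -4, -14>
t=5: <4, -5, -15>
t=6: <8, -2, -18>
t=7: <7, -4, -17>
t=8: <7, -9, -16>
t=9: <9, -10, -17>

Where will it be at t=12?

<12, -14, -18>

Step-to-step displacements: <+2, -1, -1>, <+4, +3, -3>, <-1, -2, +1>, <+0, -5, +1>, <+2, -1, -1>, <+4, +3, -3>, <-1, -2, +1>, <+0, -5, +1>, <+2, -1, -1> — a repeating cycle of length 4.
step 10: apply <+4, +3, -3> → <13, -7, -20>
step 11: apply <-1, -2, +1> → <12, -9, -19>
step 12: apply <+0, -5, +1> → <12, -14, -18>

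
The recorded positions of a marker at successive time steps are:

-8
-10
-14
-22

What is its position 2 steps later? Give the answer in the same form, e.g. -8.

-70

The jumps are -2, -4, -8 — a geometric progression with ratio 2.
step 4: -22 − 16 → -38
step 5: -38 − 32 → -70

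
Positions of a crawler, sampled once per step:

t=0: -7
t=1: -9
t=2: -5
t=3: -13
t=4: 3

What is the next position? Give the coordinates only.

-29

The jumps are -2, +4, -8, +16 — a geometric progression with ratio -2.
step 5: 3 − 32 → -29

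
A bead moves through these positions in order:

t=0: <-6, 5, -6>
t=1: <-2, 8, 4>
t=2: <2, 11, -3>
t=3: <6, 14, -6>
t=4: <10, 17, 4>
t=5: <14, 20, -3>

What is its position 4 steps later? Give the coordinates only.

<30, 32, -6>

First: linear, +4 per step → 30 at step 9.
Second: linear, +3 per step → 32 at step 9.
Third: cycles through -6, 4, -3 every 3 steps. Step 9 lands at position 0 of the cycle → -6.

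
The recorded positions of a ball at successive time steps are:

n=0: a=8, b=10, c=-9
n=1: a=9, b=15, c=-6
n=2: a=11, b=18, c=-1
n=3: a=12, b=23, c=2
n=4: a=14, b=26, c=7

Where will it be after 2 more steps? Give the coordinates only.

Differencing gives (+1, +5, +3), (+2, +3, +5), (+1, +5, +3), (+2, +3, +5). This is the pattern (+1, +5, +3), (+2, +3, +5) repeated.
step 5: apply (+1, +5, +3) → a=15, b=31, c=10
step 6: apply (+2, +3, +5) → a=17, b=34, c=15

a=17, b=34, c=15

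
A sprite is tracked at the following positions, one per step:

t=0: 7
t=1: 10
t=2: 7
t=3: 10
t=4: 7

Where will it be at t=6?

7

The jumps are +3, -3, +3, -3 — a geometric progression with ratio -1.
step 5: 7 + 3 → 10
step 6: 10 − 3 → 7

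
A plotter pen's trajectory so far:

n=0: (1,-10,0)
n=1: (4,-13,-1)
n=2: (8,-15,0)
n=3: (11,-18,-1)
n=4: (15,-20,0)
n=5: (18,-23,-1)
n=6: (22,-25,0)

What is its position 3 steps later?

(32,-33,-1)

The moves between consecutive positions are (+3,-3,-1), (+4,-2,+1), (+3,-3,-1), (+4,-2,+1), (+3,-3,-1), (+4,-2,+1); they repeat the 2-cycle [(+3,-3,-1), (+4,-2,+1)].
step 7: apply (+3,-3,-1) → (25,-28,-1)
step 8: apply (+4,-2,+1) → (29,-30,0)
step 9: apply (+3,-3,-1) → (32,-33,-1)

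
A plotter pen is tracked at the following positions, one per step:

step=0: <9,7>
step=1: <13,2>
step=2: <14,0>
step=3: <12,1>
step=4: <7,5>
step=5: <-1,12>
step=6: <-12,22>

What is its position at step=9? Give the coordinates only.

<-63,70>

Successive displacements: <+4,-5>, <+1,-2>, <-2,+1>, <-5,+4>, <-8,+7>, <-11,+10> — each changes by <-3,+3>.
step 7: <-12,22> + <-14,+13> → <-26,35>
step 8: <-26,35> + <-17,+16> → <-43,51>
step 9: <-43,51> + <-20,+19> → <-63,70>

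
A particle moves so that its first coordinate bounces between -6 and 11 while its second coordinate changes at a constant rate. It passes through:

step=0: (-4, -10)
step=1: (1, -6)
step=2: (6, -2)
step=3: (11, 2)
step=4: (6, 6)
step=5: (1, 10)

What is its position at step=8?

(2, 22)

The first coordinate reflects between -6 and 11, moving 5 per step.
  step 6: 1 → -4
  step 7: -4 → -3
  step 8: -3 → 2
The second coordinate changes by +4 each step: at step 8 it is 22.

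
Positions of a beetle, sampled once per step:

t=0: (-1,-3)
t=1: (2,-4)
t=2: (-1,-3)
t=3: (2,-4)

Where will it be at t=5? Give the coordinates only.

(2,-4)

The jumps are (+3,-1), (-3,+1), (+3,-1) — a geometric progression with ratio -1.
step 4: (2,-4) + (-3,+1) → (-1,-3)
step 5: (-1,-3) + (+3,-1) → (2,-4)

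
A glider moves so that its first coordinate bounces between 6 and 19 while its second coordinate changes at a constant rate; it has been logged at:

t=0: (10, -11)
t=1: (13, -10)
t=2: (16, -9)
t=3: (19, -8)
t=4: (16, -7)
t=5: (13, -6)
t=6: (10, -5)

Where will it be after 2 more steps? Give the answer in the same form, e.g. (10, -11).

(8, -3)

The first coordinate reflects between 6 and 19, moving 3 per step.
  step 7: 10 → 7
  step 8: 7 → 8
The second coordinate changes by +1 each step: at step 8 it is -3.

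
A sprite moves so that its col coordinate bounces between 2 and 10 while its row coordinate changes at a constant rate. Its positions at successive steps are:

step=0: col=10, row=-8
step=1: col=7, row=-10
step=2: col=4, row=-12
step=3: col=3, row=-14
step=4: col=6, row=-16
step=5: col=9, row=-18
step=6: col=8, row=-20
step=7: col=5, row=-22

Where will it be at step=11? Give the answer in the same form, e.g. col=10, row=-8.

col=9, row=-30

The col coordinate travels 3 per step and bounces off the walls at 2 and 10.
  step 8: 5 → 2
  step 9: 2 → 5
  step 10: 5 → 8
  step 11: 8 → 9
The row coordinate changes by -2 each step: at step 11 it is -30.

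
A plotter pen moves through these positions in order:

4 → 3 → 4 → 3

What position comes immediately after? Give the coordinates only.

4

Consecutive displacements -1, +1, -1 scale by a factor of -1 each step.
step 4: 3 + 1 → 4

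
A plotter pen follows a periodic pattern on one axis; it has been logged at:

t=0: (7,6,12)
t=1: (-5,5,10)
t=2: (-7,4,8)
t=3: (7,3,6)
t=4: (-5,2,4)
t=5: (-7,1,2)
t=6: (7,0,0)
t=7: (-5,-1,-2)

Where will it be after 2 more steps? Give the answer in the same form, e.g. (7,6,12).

First: cycles through 7, -5, -7 every 3 steps. Step 9 lands at position 0 of the cycle → 7.
Second: linear, -1 per step → -3 at step 9.
Third: linear, -2 per step → -6 at step 9.

(7,-3,-6)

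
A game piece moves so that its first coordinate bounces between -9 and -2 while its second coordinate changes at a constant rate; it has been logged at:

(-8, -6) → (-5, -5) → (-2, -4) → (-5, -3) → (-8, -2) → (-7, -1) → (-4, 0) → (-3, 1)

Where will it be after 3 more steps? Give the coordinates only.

(-6, 4)

The first coordinate travels 3 per step and bounces off the walls at -9 and -2.
  step 8: -3 → -6
  step 9: -6 → -9
  step 10: -9 → -6
The second coordinate changes by +1 each step: at step 10 it is 4.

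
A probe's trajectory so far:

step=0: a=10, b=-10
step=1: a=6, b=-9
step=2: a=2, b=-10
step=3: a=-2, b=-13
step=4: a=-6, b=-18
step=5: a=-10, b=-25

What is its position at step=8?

Successive displacements: (-4,+1), (-4,-1), (-4,-3), (-4,-5), (-4,-7) — each changes by (+0,-2).
step 6: a=-10, b=-25 + (-4,-9) → a=-14, b=-34
step 7: a=-14, b=-34 + (-4,-11) → a=-18, b=-45
step 8: a=-18, b=-45 + (-4,-13) → a=-22, b=-58

a=-22, b=-58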